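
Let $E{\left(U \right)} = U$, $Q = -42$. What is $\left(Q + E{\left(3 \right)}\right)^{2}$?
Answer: $1521$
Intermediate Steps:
$\left(Q + E{\left(3 \right)}\right)^{2} = \left(-42 + 3\right)^{2} = \left(-39\right)^{2} = 1521$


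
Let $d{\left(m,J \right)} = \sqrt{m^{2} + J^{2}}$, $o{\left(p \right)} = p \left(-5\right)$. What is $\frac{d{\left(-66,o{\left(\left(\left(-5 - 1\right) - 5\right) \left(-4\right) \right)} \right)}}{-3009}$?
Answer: $- \frac{22 \sqrt{109}}{3009} \approx -0.076333$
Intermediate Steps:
$o{\left(p \right)} = - 5 p$
$d{\left(m,J \right)} = \sqrt{J^{2} + m^{2}}$
$\frac{d{\left(-66,o{\left(\left(\left(-5 - 1\right) - 5\right) \left(-4\right) \right)} \right)}}{-3009} = \frac{\sqrt{\left(- 5 \left(\left(-5 - 1\right) - 5\right) \left(-4\right)\right)^{2} + \left(-66\right)^{2}}}{-3009} = \sqrt{\left(- 5 \left(\left(-5 - 1\right) - 5\right) \left(-4\right)\right)^{2} + 4356} \left(- \frac{1}{3009}\right) = \sqrt{\left(- 5 \left(-6 - 5\right) \left(-4\right)\right)^{2} + 4356} \left(- \frac{1}{3009}\right) = \sqrt{\left(- 5 \left(\left(-11\right) \left(-4\right)\right)\right)^{2} + 4356} \left(- \frac{1}{3009}\right) = \sqrt{\left(\left(-5\right) 44\right)^{2} + 4356} \left(- \frac{1}{3009}\right) = \sqrt{\left(-220\right)^{2} + 4356} \left(- \frac{1}{3009}\right) = \sqrt{48400 + 4356} \left(- \frac{1}{3009}\right) = \sqrt{52756} \left(- \frac{1}{3009}\right) = 22 \sqrt{109} \left(- \frac{1}{3009}\right) = - \frac{22 \sqrt{109}}{3009}$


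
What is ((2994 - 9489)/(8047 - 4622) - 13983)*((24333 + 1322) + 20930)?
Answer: -89253636318/137 ≈ -6.5149e+8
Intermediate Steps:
((2994 - 9489)/(8047 - 4622) - 13983)*((24333 + 1322) + 20930) = (-6495/3425 - 13983)*(25655 + 20930) = (-6495*1/3425 - 13983)*46585 = (-1299/685 - 13983)*46585 = -9579654/685*46585 = -89253636318/137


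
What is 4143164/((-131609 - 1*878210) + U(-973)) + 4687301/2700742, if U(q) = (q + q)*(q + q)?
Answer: 24206706572885/7500222505974 ≈ 3.2275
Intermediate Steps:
U(q) = 4*q² (U(q) = (2*q)*(2*q) = 4*q²)
4143164/((-131609 - 1*878210) + U(-973)) + 4687301/2700742 = 4143164/((-131609 - 1*878210) + 4*(-973)²) + 4687301/2700742 = 4143164/((-131609 - 878210) + 4*946729) + 4687301*(1/2700742) = 4143164/(-1009819 + 3786916) + 4687301/2700742 = 4143164/2777097 + 4687301/2700742 = 24206706572885/7500222505974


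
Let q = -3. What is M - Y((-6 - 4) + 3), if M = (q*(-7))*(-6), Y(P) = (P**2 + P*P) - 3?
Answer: -221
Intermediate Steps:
Y(P) = -3 + 2*P**2 (Y(P) = (P**2 + P**2) - 3 = 2*P**2 - 3 = -3 + 2*P**2)
M = -126 (M = -3*(-7)*(-6) = 21*(-6) = -126)
M - Y((-6 - 4) + 3) = -126 - (-3 + 2*((-6 - 4) + 3)**2) = -126 - (-3 + 2*(-10 + 3)**2) = -126 - (-3 + 2*(-7)**2) = -126 - (-3 + 2*49) = -126 - (-3 + 98) = -126 - 1*95 = -126 - 95 = -221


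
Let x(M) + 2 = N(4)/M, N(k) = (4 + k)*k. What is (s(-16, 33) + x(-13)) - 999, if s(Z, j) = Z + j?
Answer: -12824/13 ≈ -986.46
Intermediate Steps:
N(k) = k*(4 + k)
x(M) = -2 + 32/M (x(M) = -2 + (4*(4 + 4))/M = -2 + (4*8)/M = -2 + 32/M)
(s(-16, 33) + x(-13)) - 999 = ((-16 + 33) + (-2 + 32/(-13))) - 999 = (17 + (-2 + 32*(-1/13))) - 999 = (17 + (-2 - 32/13)) - 999 = (17 - 58/13) - 999 = 163/13 - 999 = -12824/13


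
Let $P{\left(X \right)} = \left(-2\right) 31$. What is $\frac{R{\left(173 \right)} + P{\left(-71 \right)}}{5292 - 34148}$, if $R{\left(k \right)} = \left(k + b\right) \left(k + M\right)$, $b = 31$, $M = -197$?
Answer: $\frac{2479}{14428} \approx 0.17182$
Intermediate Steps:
$R{\left(k \right)} = \left(-197 + k\right) \left(31 + k\right)$ ($R{\left(k \right)} = \left(k + 31\right) \left(k - 197\right) = \left(31 + k\right) \left(-197 + k\right) = \left(-197 + k\right) \left(31 + k\right)$)
$P{\left(X \right)} = -62$
$\frac{R{\left(173 \right)} + P{\left(-71 \right)}}{5292 - 34148} = \frac{\left(-6107 + 173^{2} - 28718\right) - 62}{5292 - 34148} = \frac{\left(-6107 + 29929 - 28718\right) - 62}{-28856} = \left(-4896 - 62\right) \left(- \frac{1}{28856}\right) = \left(-4958\right) \left(- \frac{1}{28856}\right) = \frac{2479}{14428}$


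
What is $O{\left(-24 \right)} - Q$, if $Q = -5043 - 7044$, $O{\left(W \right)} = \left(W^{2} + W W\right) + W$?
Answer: $13215$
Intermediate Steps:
$O{\left(W \right)} = W + 2 W^{2}$ ($O{\left(W \right)} = \left(W^{2} + W^{2}\right) + W = 2 W^{2} + W = W + 2 W^{2}$)
$Q = -12087$ ($Q = -5043 - 7044 = -12087$)
$O{\left(-24 \right)} - Q = - 24 \left(1 + 2 \left(-24\right)\right) - -12087 = - 24 \left(1 - 48\right) + 12087 = \left(-24\right) \left(-47\right) + 12087 = 1128 + 12087 = 13215$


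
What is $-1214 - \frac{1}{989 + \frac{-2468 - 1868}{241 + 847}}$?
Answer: $- \frac{81315002}{66981} \approx -1214.0$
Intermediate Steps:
$-1214 - \frac{1}{989 + \frac{-2468 - 1868}{241 + 847}} = -1214 - \frac{1}{989 - \frac{4336}{1088}} = -1214 - \frac{1}{989 - \frac{271}{68}} = -1214 - \frac{1}{\frac{66981}{68}} = -1214 - \frac{68}{66981} = - \frac{81315002}{66981}$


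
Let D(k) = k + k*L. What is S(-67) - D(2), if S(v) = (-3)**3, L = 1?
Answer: -31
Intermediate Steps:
S(v) = -27
D(k) = 2*k (D(k) = k + k*1 = k + k = 2*k)
S(-67) - D(2) = -27 - 2*2 = -27 - 1*4 = -27 - 4 = -31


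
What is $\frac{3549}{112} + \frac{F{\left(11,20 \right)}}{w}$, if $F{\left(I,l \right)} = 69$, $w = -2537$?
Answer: $\frac{1285155}{40592} \approx 31.66$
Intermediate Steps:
$\frac{3549}{112} + \frac{F{\left(11,20 \right)}}{w} = \frac{3549}{112} + \frac{69}{-2537} = 3549 \cdot \frac{1}{112} + 69 \left(- \frac{1}{2537}\right) = \frac{507}{16} - \frac{69}{2537} = \frac{1285155}{40592}$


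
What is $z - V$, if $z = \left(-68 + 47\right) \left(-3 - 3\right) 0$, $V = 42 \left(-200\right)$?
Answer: $8400$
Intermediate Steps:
$V = -8400$
$z = 0$ ($z = - 21 \left(\left(-6\right) 0\right) = \left(-21\right) 0 = 0$)
$z - V = 0 - -8400 = 0 + 8400 = 8400$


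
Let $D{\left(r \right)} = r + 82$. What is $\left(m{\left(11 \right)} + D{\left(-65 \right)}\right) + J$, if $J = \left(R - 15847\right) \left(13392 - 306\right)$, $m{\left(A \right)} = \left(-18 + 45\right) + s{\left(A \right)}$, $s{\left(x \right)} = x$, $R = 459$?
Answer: $-201367313$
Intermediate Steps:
$D{\left(r \right)} = 82 + r$
$m{\left(A \right)} = 27 + A$ ($m{\left(A \right)} = \left(-18 + 45\right) + A = 27 + A$)
$J = -201367368$ ($J = \left(459 - 15847\right) \left(13392 - 306\right) = \left(-15388\right) 13086 = -201367368$)
$\left(m{\left(11 \right)} + D{\left(-65 \right)}\right) + J = \left(\left(27 + 11\right) + \left(82 - 65\right)\right) - 201367368 = \left(38 + 17\right) - 201367368 = 55 - 201367368 = -201367313$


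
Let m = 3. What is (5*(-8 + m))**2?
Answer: 625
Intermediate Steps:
(5*(-8 + m))**2 = (5*(-8 + 3))**2 = (5*(-5))**2 = (-25)**2 = 625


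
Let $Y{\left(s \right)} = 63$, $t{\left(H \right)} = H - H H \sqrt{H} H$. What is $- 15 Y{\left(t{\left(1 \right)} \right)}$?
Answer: $-945$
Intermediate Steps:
$t{\left(H \right)} = H - H^{\frac{7}{2}}$ ($t{\left(H \right)} = H - H H^{\frac{3}{2}} H = H - H^{\frac{5}{2}} H = H - H^{\frac{7}{2}}$)
$- 15 Y{\left(t{\left(1 \right)} \right)} = \left(-15\right) 63 = -945$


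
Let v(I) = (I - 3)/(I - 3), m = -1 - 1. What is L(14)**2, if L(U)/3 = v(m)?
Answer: 9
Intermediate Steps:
m = -2
v(I) = 1 (v(I) = (-3 + I)/(-3 + I) = 1)
L(U) = 3 (L(U) = 3*1 = 3)
L(14)**2 = 3**2 = 9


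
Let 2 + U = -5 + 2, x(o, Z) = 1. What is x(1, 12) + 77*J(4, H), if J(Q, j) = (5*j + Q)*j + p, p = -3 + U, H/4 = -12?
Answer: 871641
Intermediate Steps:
H = -48 (H = 4*(-12) = -48)
U = -5 (U = -2 + (-5 + 2) = -2 - 3 = -5)
p = -8 (p = -3 - 5 = -8)
J(Q, j) = -8 + j*(Q + 5*j) (J(Q, j) = (5*j + Q)*j - 8 = (Q + 5*j)*j - 8 = j*(Q + 5*j) - 8 = -8 + j*(Q + 5*j))
x(1, 12) + 77*J(4, H) = 1 + 77*(-8 + 5*(-48)**2 + 4*(-48)) = 1 + 77*(-8 + 5*2304 - 192) = 1 + 77*(-8 + 11520 - 192) = 1 + 77*11320 = 1 + 871640 = 871641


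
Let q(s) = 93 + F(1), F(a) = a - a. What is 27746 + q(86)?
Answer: 27839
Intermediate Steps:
F(a) = 0
q(s) = 93 (q(s) = 93 + 0 = 93)
27746 + q(86) = 27746 + 93 = 27839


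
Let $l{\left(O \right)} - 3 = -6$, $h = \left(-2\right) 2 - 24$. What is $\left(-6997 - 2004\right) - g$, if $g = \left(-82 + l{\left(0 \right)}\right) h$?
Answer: $-11381$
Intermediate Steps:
$h = -28$ ($h = -4 - 24 = -28$)
$l{\left(O \right)} = -3$ ($l{\left(O \right)} = 3 - 6 = -3$)
$g = 2380$ ($g = \left(-82 - 3\right) \left(-28\right) = \left(-85\right) \left(-28\right) = 2380$)
$\left(-6997 - 2004\right) - g = \left(-6997 - 2004\right) - 2380 = -9001 - 2380 = -11381$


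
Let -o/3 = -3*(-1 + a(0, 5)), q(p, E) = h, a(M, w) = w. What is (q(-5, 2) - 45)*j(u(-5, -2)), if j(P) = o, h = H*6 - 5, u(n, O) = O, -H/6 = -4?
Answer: 3384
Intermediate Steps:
H = 24 (H = -6*(-4) = 24)
h = 139 (h = 24*6 - 5 = 144 - 5 = 139)
q(p, E) = 139
o = 36 (o = -(-9)*(-1 + 5) = -(-9)*4 = -3*(-12) = 36)
j(P) = 36
(q(-5, 2) - 45)*j(u(-5, -2)) = (139 - 45)*36 = 94*36 = 3384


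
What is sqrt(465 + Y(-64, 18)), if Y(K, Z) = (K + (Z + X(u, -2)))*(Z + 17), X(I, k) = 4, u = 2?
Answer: I*sqrt(1005) ≈ 31.702*I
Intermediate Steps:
Y(K, Z) = (17 + Z)*(4 + K + Z) (Y(K, Z) = (K + (Z + 4))*(Z + 17) = (K + (4 + Z))*(17 + Z) = (4 + K + Z)*(17 + Z) = (17 + Z)*(4 + K + Z))
sqrt(465 + Y(-64, 18)) = sqrt(465 + (68 + 18**2 + 17*(-64) + 21*18 - 64*18)) = sqrt(465 + (68 + 324 - 1088 + 378 - 1152)) = sqrt(465 - 1470) = sqrt(-1005) = I*sqrt(1005)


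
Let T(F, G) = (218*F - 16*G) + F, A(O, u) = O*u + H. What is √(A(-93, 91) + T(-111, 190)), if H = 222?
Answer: I*√35590 ≈ 188.65*I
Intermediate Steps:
A(O, u) = 222 + O*u (A(O, u) = O*u + 222 = 222 + O*u)
T(F, G) = -16*G + 219*F (T(F, G) = (-16*G + 218*F) + F = -16*G + 219*F)
√(A(-93, 91) + T(-111, 190)) = √((222 - 93*91) + (-16*190 + 219*(-111))) = √((222 - 8463) + (-3040 - 24309)) = √(-8241 - 27349) = √(-35590) = I*√35590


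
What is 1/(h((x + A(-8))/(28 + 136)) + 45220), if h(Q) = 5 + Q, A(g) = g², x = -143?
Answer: 164/7416821 ≈ 2.2112e-5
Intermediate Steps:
1/(h((x + A(-8))/(28 + 136)) + 45220) = 1/((5 + (-143 + (-8)²)/(28 + 136)) + 45220) = 1/((5 + (-143 + 64)/164) + 45220) = 1/((5 - 79*1/164) + 45220) = 1/((5 - 79/164) + 45220) = 1/(741/164 + 45220) = 1/(7416821/164) = 164/7416821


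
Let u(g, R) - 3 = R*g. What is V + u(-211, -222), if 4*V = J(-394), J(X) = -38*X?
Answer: 50588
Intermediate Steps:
u(g, R) = 3 + R*g
V = 3743 (V = (-38*(-394))/4 = (¼)*14972 = 3743)
V + u(-211, -222) = 3743 + (3 - 222*(-211)) = 3743 + (3 + 46842) = 3743 + 46845 = 50588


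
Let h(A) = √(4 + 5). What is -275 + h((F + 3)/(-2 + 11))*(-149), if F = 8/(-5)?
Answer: -722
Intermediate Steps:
F = -8/5 (F = 8*(-⅕) = -8/5 ≈ -1.6000)
h(A) = 3 (h(A) = √9 = 3)
-275 + h((F + 3)/(-2 + 11))*(-149) = -275 + 3*(-149) = -275 - 447 = -722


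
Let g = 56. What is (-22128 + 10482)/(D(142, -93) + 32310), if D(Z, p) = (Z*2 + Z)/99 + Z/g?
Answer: -10760904/29860759 ≈ -0.36037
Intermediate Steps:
D(Z, p) = 89*Z/1848 (D(Z, p) = (Z*2 + Z)/99 + Z/56 = (2*Z + Z)*(1/99) + Z*(1/56) = (3*Z)*(1/99) + Z/56 = Z/33 + Z/56 = 89*Z/1848)
(-22128 + 10482)/(D(142, -93) + 32310) = (-22128 + 10482)/((89/1848)*142 + 32310) = -11646/(6319/924 + 32310) = -11646/29860759/924 = -11646*924/29860759 = -10760904/29860759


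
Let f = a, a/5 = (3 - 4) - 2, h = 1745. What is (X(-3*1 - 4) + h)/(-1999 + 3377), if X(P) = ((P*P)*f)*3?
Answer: -230/689 ≈ -0.33382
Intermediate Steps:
a = -15 (a = 5*((3 - 4) - 2) = 5*(-1 - 2) = 5*(-3) = -15)
f = -15
X(P) = -45*P² (X(P) = ((P*P)*(-15))*3 = (P²*(-15))*3 = -15*P²*3 = -45*P²)
(X(-3*1 - 4) + h)/(-1999 + 3377) = (-45*(-3*1 - 4)² + 1745)/(-1999 + 3377) = (-45*(-3 - 4)² + 1745)/1378 = (-45*(-7)² + 1745)*(1/1378) = (-45*49 + 1745)*(1/1378) = (-2205 + 1745)*(1/1378) = -460*1/1378 = -230/689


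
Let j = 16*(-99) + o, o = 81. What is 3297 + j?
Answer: 1794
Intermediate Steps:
j = -1503 (j = 16*(-99) + 81 = -1584 + 81 = -1503)
3297 + j = 3297 - 1503 = 1794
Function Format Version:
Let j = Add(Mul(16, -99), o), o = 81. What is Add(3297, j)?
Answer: 1794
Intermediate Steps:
j = -1503 (j = Add(Mul(16, -99), 81) = Add(-1584, 81) = -1503)
Add(3297, j) = Add(3297, -1503) = 1794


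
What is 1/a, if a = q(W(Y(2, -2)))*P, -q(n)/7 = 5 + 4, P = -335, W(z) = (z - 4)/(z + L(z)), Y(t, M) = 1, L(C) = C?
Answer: 1/21105 ≈ 4.7382e-5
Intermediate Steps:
W(z) = (-4 + z)/(2*z) (W(z) = (z - 4)/(z + z) = (-4 + z)/((2*z)) = (-4 + z)*(1/(2*z)) = (-4 + z)/(2*z))
q(n) = -63 (q(n) = -7*(5 + 4) = -7*9 = -63)
a = 21105 (a = -63*(-335) = 21105)
1/a = 1/21105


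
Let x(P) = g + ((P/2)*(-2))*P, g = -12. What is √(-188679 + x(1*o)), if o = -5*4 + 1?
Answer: 2*I*√47263 ≈ 434.8*I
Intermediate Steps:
o = -19 (o = -20 + 1 = -19)
x(P) = -12 - P² (x(P) = -12 + ((P/2)*(-2))*P = -12 + (-P)*P = -12 - P²)
√(-188679 + x(1*o)) = √(-188679 + (-12 - (1*(-19))²)) = √(-188679 + (-12 - 1*(-19)²)) = √(-188679 + (-12 - 1*361)) = √(-188679 + (-12 - 361)) = √(-188679 - 373) = √(-189052) = 2*I*√47263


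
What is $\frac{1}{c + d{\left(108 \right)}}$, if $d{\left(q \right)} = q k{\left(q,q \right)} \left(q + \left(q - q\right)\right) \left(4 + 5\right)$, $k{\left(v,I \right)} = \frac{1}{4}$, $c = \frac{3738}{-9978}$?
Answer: $\frac{1663}{43643149} \approx 3.8104 \cdot 10^{-5}$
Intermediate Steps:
$c = - \frac{623}{1663}$ ($c = 3738 \left(- \frac{1}{9978}\right) = - \frac{623}{1663} \approx -0.37462$)
$k{\left(v,I \right)} = \frac{1}{4}$
$d{\left(q \right)} = \frac{9 q^{2}}{4}$ ($d{\left(q \right)} = q \frac{1}{4} \left(q + \left(q - q\right)\right) \left(4 + 5\right) = \frac{q}{4} \left(q + 0\right) 9 = \frac{q}{4} q 9 = \frac{q}{4} \cdot 9 q = \frac{9 q^{2}}{4}$)
$\frac{1}{c + d{\left(108 \right)}} = \frac{1}{- \frac{623}{1663} + \frac{9 \cdot 108^{2}}{4}} = \frac{1}{- \frac{623}{1663} + \frac{9}{4} \cdot 11664} = \frac{1}{- \frac{623}{1663} + 26244} = \frac{1}{\frac{43643149}{1663}} = \frac{1663}{43643149}$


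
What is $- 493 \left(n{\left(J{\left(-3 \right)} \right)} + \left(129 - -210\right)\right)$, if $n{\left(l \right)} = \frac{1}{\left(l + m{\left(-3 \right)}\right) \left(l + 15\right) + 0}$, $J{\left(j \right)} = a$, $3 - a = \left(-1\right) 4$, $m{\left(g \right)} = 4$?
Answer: $- \frac{40445227}{242} \approx -1.6713 \cdot 10^{5}$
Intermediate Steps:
$a = 7$ ($a = 3 - \left(-1\right) 4 = 3 - -4 = 3 + 4 = 7$)
$J{\left(j \right)} = 7$
$n{\left(l \right)} = \frac{1}{\left(4 + l\right) \left(15 + l\right)}$ ($n{\left(l \right)} = \frac{1}{\left(l + 4\right) \left(l + 15\right) + 0} = \frac{1}{\left(4 + l\right) \left(15 + l\right) + 0} = \frac{1}{\left(4 + l\right) \left(15 + l\right)}$)
$- 493 \left(n{\left(J{\left(-3 \right)} \right)} + \left(129 - -210\right)\right) = - 493 \left(\frac{1}{60 + 7^{2} + 19 \cdot 7} + \left(129 - -210\right)\right) = - 493 \left(\frac{1}{60 + 49 + 133} + \left(129 + 210\right)\right) = - 493 \left(\frac{1}{242} + 339\right) = \left(-493\right) \frac{82039}{242} = - \frac{40445227}{242}$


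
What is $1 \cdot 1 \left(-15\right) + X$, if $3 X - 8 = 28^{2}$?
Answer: $249$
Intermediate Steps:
$X = 264$ ($X = \frac{8}{3} + \frac{28^{2}}{3} = \frac{8}{3} + \frac{1}{3} \cdot 784 = \frac{8}{3} + \frac{784}{3} = 264$)
$1 \cdot 1 \left(-15\right) + X = 1 \cdot 1 \left(-15\right) + 264 = 1 \left(-15\right) + 264 = -15 + 264 = 249$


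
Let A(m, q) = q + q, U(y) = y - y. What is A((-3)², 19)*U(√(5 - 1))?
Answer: 0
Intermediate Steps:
U(y) = 0
A(m, q) = 2*q
A((-3)², 19)*U(√(5 - 1)) = (2*19)*0 = 38*0 = 0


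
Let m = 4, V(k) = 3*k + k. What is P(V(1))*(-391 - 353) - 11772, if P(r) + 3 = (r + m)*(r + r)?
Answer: -57156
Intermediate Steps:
V(k) = 4*k
P(r) = -3 + 2*r*(4 + r) (P(r) = -3 + (r + 4)*(r + r) = -3 + (4 + r)*(2*r) = -3 + 2*r*(4 + r))
P(V(1))*(-391 - 353) - 11772 = (-3 + 2*(4*1)² + 8*(4*1))*(-391 - 353) - 11772 = (-3 + 2*4² + 8*4)*(-744) - 11772 = (-3 + 2*16 + 32)*(-744) - 11772 = (-3 + 32 + 32)*(-744) - 11772 = 61*(-744) - 11772 = -45384 - 11772 = -57156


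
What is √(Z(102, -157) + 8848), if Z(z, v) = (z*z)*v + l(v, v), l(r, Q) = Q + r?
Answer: I*√1624894 ≈ 1274.7*I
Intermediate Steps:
Z(z, v) = 2*v + v*z² (Z(z, v) = (z*z)*v + (v + v) = z²*v + 2*v = v*z² + 2*v = 2*v + v*z²)
√(Z(102, -157) + 8848) = √(-157*(2 + 102²) + 8848) = √(-157*(2 + 10404) + 8848) = √(-157*10406 + 8848) = √(-1633742 + 8848) = √(-1624894) = I*√1624894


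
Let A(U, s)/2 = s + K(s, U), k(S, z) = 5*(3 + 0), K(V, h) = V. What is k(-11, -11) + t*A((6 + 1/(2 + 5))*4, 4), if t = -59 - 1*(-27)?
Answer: -497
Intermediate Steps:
t = -32 (t = -59 + 27 = -32)
k(S, z) = 15 (k(S, z) = 5*3 = 15)
A(U, s) = 4*s (A(U, s) = 2*(s + s) = 2*(2*s) = 4*s)
k(-11, -11) + t*A((6 + 1/(2 + 5))*4, 4) = 15 - 128*4 = 15 - 32*16 = 15 - 512 = -497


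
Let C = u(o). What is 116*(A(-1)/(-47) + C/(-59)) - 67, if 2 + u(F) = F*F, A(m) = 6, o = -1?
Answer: -221403/2773 ≈ -79.842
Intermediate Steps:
u(F) = -2 + F² (u(F) = -2 + F*F = -2 + F²)
C = -1 (C = -2 + (-1)² = -2 + 1 = -1)
116*(A(-1)/(-47) + C/(-59)) - 67 = 116*(6/(-47) - 1/(-59)) - 67 = 116*(6*(-1/47) - 1*(-1/59)) - 67 = 116*(-6/47 + 1/59) - 67 = 116*(-307/2773) - 67 = -35612/2773 - 67 = -221403/2773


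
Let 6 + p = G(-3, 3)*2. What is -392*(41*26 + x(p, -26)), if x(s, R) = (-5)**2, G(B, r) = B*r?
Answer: -427672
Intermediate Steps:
p = -24 (p = -6 - 3*3*2 = -6 - 9*2 = -6 - 18 = -24)
x(s, R) = 25
-392*(41*26 + x(p, -26)) = -392*(41*26 + 25) = -392*(1066 + 25) = -392*1091 = -427672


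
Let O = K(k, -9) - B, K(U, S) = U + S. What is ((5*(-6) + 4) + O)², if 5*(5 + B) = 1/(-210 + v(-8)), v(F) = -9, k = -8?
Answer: 1731308881/1199025 ≈ 1443.9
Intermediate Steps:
B = -5476/1095 (B = -5 + 1/(5*(-210 - 9)) = -5 + (⅕)/(-219) = -5 + (⅕)*(-1/219) = -5 - 1/1095 = -5476/1095 ≈ -5.0009)
K(U, S) = S + U
O = -13139/1095 (O = (-9 - 8) - 1*(-5476/1095) = -17 + 5476/1095 = -13139/1095 ≈ -11.999)
((5*(-6) + 4) + O)² = ((5*(-6) + 4) - 13139/1095)² = ((-30 + 4) - 13139/1095)² = (-26 - 13139/1095)² = (-41609/1095)² = 1731308881/1199025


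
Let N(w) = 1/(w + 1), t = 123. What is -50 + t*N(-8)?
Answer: -473/7 ≈ -67.571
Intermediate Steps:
N(w) = 1/(1 + w)
-50 + t*N(-8) = -50 + 123/(1 - 8) = -50 + 123/(-7) = -50 + 123*(-⅐) = -50 - 123/7 = -473/7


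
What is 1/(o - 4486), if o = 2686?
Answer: -1/1800 ≈ -0.00055556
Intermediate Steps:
1/(o - 4486) = 1/(2686 - 4486) = 1/(-1800) = -1/1800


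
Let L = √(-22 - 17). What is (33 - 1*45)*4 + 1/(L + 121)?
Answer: (-48*√39 + 5807*I)/(√39 - 121*I) ≈ -47.992 - 0.00042541*I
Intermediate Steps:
L = I*√39 (L = √(-39) = I*√39 ≈ 6.245*I)
(33 - 1*45)*4 + 1/(L + 121) = (33 - 1*45)*4 + 1/(I*√39 + 121) = (33 - 45)*4 + 1/(121 + I*√39) = -12*4 + 1/(121 + I*√39) = -48 + 1/(121 + I*√39)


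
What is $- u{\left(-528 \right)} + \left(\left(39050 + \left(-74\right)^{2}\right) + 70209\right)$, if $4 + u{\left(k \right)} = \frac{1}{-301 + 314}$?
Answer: $\frac{1491606}{13} \approx 1.1474 \cdot 10^{5}$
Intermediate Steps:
$u{\left(k \right)} = - \frac{51}{13}$ ($u{\left(k \right)} = -4 + \frac{1}{-301 + 314} = -4 + \frac{1}{13} = - \frac{51}{13}$)
$- u{\left(-528 \right)} + \left(\left(39050 + \left(-74\right)^{2}\right) + 70209\right) = \left(-1\right) \left(- \frac{51}{13}\right) + \left(\left(39050 + \left(-74\right)^{2}\right) + 70209\right) = \frac{51}{13} + \left(\left(39050 + 5476\right) + 70209\right) = \frac{51}{13} + \left(44526 + 70209\right) = \frac{51}{13} + 114735 = \frac{1491606}{13}$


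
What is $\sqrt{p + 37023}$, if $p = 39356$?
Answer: $\sqrt{76379} \approx 276.37$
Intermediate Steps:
$\sqrt{p + 37023} = \sqrt{39356 + 37023} = \sqrt{76379}$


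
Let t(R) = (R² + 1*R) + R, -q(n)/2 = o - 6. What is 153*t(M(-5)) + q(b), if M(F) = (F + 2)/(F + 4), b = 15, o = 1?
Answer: 2305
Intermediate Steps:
q(n) = 10 (q(n) = -2*(1 - 6) = -2*(-5) = 10)
M(F) = (2 + F)/(4 + F)
t(R) = R² + 2*R (t(R) = (R² + R) + R = (R + R²) + R = R² + 2*R)
153*t(M(-5)) + q(b) = 153*(((2 - 5)/(4 - 5))*(2 + (2 - 5)/(4 - 5))) + 10 = 153*((-3/(-1))*(2 - 3/(-1))) + 10 = 153*((-1*(-3))*(2 - 1*(-3))) + 10 = 153*(3*(2 + 3)) + 10 = 153*(3*5) + 10 = 153*15 + 10 = 2295 + 10 = 2305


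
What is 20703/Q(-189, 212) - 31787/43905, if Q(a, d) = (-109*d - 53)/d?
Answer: -3649751779/19186485 ≈ -190.23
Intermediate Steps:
Q(a, d) = (-53 - 109*d)/d
20703/Q(-189, 212) - 31787/43905 = 20703/(-109 - 53/212) - 31787/43905 = 20703/(-109 - 53*1/212) - 31787*1/43905 = 20703/(-109 - 1/4) - 31787/43905 = 20703/(-437/4) - 31787/43905 = 20703*(-4/437) - 31787/43905 = -82812/437 - 31787/43905 = -3649751779/19186485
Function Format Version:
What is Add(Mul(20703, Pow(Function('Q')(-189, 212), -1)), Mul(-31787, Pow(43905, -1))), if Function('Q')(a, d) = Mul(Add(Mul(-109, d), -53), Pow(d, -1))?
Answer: Rational(-3649751779, 19186485) ≈ -190.23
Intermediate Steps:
Function('Q')(a, d) = Mul(Pow(d, -1), Add(-53, Mul(-109, d))) (Function('Q')(a, d) = Mul(Add(-53, Mul(-109, d)), Pow(d, -1)) = Mul(Pow(d, -1), Add(-53, Mul(-109, d))))
Add(Mul(20703, Pow(Function('Q')(-189, 212), -1)), Mul(-31787, Pow(43905, -1))) = Add(Mul(20703, Pow(Add(-109, Mul(-53, Pow(212, -1))), -1)), Mul(-31787, Pow(43905, -1))) = Add(Mul(20703, Pow(Add(-109, Mul(-53, Rational(1, 212))), -1)), Mul(-31787, Rational(1, 43905))) = Add(Mul(20703, Pow(Add(-109, Rational(-1, 4)), -1)), Rational(-31787, 43905)) = Add(Mul(20703, Pow(Rational(-437, 4), -1)), Rational(-31787, 43905)) = Add(Mul(20703, Rational(-4, 437)), Rational(-31787, 43905)) = Add(Rational(-82812, 437), Rational(-31787, 43905)) = Rational(-3649751779, 19186485)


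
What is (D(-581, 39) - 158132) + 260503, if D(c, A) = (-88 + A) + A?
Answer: 102361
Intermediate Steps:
D(c, A) = -88 + 2*A
(D(-581, 39) - 158132) + 260503 = ((-88 + 2*39) - 158132) + 260503 = ((-88 + 78) - 158132) + 260503 = (-10 - 158132) + 260503 = -158142 + 260503 = 102361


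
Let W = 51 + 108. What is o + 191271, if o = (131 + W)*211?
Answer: 252461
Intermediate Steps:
W = 159
o = 61190 (o = (131 + 159)*211 = 290*211 = 61190)
o + 191271 = 61190 + 191271 = 252461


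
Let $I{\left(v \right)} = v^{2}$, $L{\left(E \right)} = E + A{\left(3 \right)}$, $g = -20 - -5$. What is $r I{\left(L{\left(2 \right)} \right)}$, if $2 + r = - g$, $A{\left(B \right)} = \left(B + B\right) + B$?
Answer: $1573$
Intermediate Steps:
$A{\left(B \right)} = 3 B$ ($A{\left(B \right)} = 2 B + B = 3 B$)
$g = -15$ ($g = -20 + 5 = -15$)
$r = 13$ ($r = -2 - -15 = -2 + 15 = 13$)
$L{\left(E \right)} = 9 + E$ ($L{\left(E \right)} = E + 3 \cdot 3 = E + 9 = 9 + E$)
$r I{\left(L{\left(2 \right)} \right)} = 13 \left(9 + 2\right)^{2} = 13 \cdot 11^{2} = 13 \cdot 121 = 1573$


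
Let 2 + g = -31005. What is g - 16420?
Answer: -47427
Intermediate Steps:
g = -31007 (g = -2 - 31005 = -31007)
g - 16420 = -31007 - 16420 = -47427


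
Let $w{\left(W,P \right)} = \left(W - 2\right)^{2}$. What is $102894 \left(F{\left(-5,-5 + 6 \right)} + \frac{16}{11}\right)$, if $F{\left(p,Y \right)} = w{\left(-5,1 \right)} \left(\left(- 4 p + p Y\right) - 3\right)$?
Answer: $60651336$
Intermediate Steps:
$w{\left(W,P \right)} = \left(-2 + W\right)^{2}$
$F{\left(p,Y \right)} = -147 - 196 p + 49 Y p$ ($F{\left(p,Y \right)} = \left(-2 - 5\right)^{2} \left(\left(- 4 p + p Y\right) - 3\right) = \left(-7\right)^{2} \left(\left(- 4 p + Y p\right) - 3\right) = 49 \left(-3 - 4 p + Y p\right) = -147 - 196 p + 49 Y p$)
$102894 \left(F{\left(-5,-5 + 6 \right)} + \frac{16}{11}\right) = 102894 \left(\left(-147 - -980 + 49 \left(-5 + 6\right) \left(-5\right)\right) + \frac{16}{11}\right) = 102894 \left(\left(-147 + 980 + 49 \cdot 1 \left(-5\right)\right) + 16 \cdot \frac{1}{11}\right) = 102894 \left(\left(-147 + 980 - 245\right) + \frac{16}{11}\right) = 102894 \left(588 + \frac{16}{11}\right) = 102894 \cdot \frac{6484}{11} = 60651336$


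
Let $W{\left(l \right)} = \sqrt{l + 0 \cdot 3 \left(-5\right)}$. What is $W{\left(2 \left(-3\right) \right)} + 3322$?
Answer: $3322 + i \sqrt{6} \approx 3322.0 + 2.4495 i$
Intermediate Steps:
$W{\left(l \right)} = \sqrt{l}$ ($W{\left(l \right)} = \sqrt{l + 0 \left(-5\right)} = \sqrt{l + 0} = \sqrt{l}$)
$W{\left(2 \left(-3\right) \right)} + 3322 = \sqrt{2 \left(-3\right)} + 3322 = \sqrt{-6} + 3322 = i \sqrt{6} + 3322 = 3322 + i \sqrt{6}$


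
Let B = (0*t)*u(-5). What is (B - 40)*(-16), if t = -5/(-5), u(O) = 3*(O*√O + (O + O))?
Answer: 640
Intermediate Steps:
u(O) = 3*O^(3/2) + 6*O (u(O) = 3*(O^(3/2) + 2*O) = 3*O^(3/2) + 6*O)
t = 1 (t = -5*(-⅕) = 1)
B = 0 (B = (0*1)*(3*(-5)^(3/2) + 6*(-5)) = 0*(3*(-5*I*√5) - 30) = 0*(-15*I*√5 - 30) = 0*(-30 - 15*I*√5) = 0)
(B - 40)*(-16) = (0 - 40)*(-16) = -40*(-16) = 640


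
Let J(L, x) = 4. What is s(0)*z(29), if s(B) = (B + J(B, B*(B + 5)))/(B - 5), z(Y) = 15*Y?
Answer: -348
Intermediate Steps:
s(B) = (4 + B)/(-5 + B) (s(B) = (B + 4)/(B - 5) = (4 + B)/(-5 + B))
s(0)*z(29) = ((4 + 0)/(-5 + 0))*(15*29) = (4/(-5))*435 = -⅕*4*435 = -⅘*435 = -348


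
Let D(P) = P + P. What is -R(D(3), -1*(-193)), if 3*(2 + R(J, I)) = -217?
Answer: 223/3 ≈ 74.333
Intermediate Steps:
D(P) = 2*P
R(J, I) = -223/3 (R(J, I) = -2 + (1/3)*(-217) = -2 - 217/3 = -223/3)
-R(D(3), -1*(-193)) = -1*(-223/3) = 223/3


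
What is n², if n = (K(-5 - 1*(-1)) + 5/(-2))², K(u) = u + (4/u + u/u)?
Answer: 28561/16 ≈ 1785.1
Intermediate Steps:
K(u) = 1 + u + 4/u (K(u) = u + (4/u + 1) = u + (1 + 4/u) = 1 + u + 4/u)
n = 169/4 (n = ((1 + (-5 - 1*(-1)) + 4/(-5 - 1*(-1))) + 5/(-2))² = ((1 + (-5 + 1) + 4/(-5 + 1)) + 5*(-½))² = ((1 - 4 + 4/(-4)) - 5/2)² = ((1 - 4 + 4*(-¼)) - 5/2)² = ((1 - 4 - 1) - 5/2)² = (-4 - 5/2)² = (-13/2)² = 169/4 ≈ 42.250)
n² = (169/4)² = 28561/16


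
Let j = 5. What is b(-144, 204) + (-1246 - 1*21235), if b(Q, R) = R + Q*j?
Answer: -22997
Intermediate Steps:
b(Q, R) = R + 5*Q (b(Q, R) = R + Q*5 = R + 5*Q)
b(-144, 204) + (-1246 - 1*21235) = (204 + 5*(-144)) + (-1246 - 1*21235) = (204 - 720) + (-1246 - 21235) = -516 - 22481 = -22997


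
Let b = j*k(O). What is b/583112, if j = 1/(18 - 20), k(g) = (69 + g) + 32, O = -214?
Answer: 113/1166224 ≈ 9.6894e-5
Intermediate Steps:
k(g) = 101 + g
j = -½ (j = 1/(-2) = -½ ≈ -0.50000)
b = 113/2 (b = -(101 - 214)/2 = -½*(-113) = 113/2 ≈ 56.500)
b/583112 = (113/2)/583112 = (113/2)*(1/583112) = 113/1166224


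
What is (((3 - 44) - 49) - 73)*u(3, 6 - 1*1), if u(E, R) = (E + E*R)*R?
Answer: -14670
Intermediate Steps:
u(E, R) = R*(E + E*R)
(((3 - 44) - 49) - 73)*u(3, 6 - 1*1) = (((3 - 44) - 49) - 73)*(3*(6 - 1*1)*(1 + (6 - 1*1))) = ((-41 - 49) - 73)*(3*(6 - 1)*(1 + (6 - 1))) = (-90 - 73)*(3*5*(1 + 5)) = -489*5*6 = -163*90 = -14670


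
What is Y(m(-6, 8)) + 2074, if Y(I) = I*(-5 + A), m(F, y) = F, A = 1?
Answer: 2098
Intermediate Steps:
Y(I) = -4*I (Y(I) = I*(-5 + 1) = I*(-4) = -4*I)
Y(m(-6, 8)) + 2074 = -4*(-6) + 2074 = 24 + 2074 = 2098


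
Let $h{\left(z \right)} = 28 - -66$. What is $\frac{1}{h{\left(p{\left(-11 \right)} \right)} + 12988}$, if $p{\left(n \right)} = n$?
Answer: $\frac{1}{13082} \approx 7.6441 \cdot 10^{-5}$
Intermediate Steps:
$h{\left(z \right)} = 94$ ($h{\left(z \right)} = 28 + 66 = 94$)
$\frac{1}{h{\left(p{\left(-11 \right)} \right)} + 12988} = \frac{1}{94 + 12988} = \frac{1}{13082}$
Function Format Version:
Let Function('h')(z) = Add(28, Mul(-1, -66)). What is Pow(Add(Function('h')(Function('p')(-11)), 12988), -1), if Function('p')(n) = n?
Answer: Rational(1, 13082) ≈ 7.6441e-5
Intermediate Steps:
Function('h')(z) = 94 (Function('h')(z) = Add(28, 66) = 94)
Pow(Add(Function('h')(Function('p')(-11)), 12988), -1) = Pow(Add(94, 12988), -1) = Pow(13082, -1) = Rational(1, 13082)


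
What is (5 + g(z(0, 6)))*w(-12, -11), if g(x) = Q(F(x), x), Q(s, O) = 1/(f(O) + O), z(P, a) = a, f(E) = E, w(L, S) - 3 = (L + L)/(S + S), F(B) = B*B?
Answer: 915/44 ≈ 20.795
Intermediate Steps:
F(B) = B**2
w(L, S) = 3 + L/S (w(L, S) = 3 + (L + L)/(S + S) = 3 + (2*L)/((2*S)) = 3 + (2*L)*(1/(2*S)) = 3 + L/S)
Q(s, O) = 1/(2*O) (Q(s, O) = 1/(O + O) = 1/(2*O))
g(x) = 1/(2*x)
(5 + g(z(0, 6)))*w(-12, -11) = (5 + (1/2)/6)*(3 - 12/(-11)) = (5 + (1/2)*(1/6))*(3 - 12*(-1/11)) = (5 + 1/12)*(3 + 12/11) = (61/12)*(45/11) = 915/44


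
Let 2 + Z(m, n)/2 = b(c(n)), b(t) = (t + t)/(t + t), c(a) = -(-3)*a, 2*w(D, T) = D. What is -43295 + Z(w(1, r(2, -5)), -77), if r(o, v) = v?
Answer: -43297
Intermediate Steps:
w(D, T) = D/2
c(a) = 3*a
b(t) = 1 (b(t) = (2*t)/((2*t)) = (2*t)*(1/(2*t)) = 1)
Z(m, n) = -2 (Z(m, n) = -4 + 2*1 = -4 + 2 = -2)
-43295 + Z(w(1, r(2, -5)), -77) = -43295 - 2 = -43297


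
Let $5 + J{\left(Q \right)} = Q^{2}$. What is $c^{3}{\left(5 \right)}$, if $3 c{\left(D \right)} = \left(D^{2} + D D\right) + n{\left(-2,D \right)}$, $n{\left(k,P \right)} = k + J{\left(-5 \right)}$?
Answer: $\frac{314432}{27} \approx 11646.0$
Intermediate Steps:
$J{\left(Q \right)} = -5 + Q^{2}$
$n{\left(k,P \right)} = 20 + k$ ($n{\left(k,P \right)} = k - \left(5 - \left(-5\right)^{2}\right) = k + \left(-5 + 25\right) = k + 20 = 20 + k$)
$c{\left(D \right)} = 6 + \frac{2 D^{2}}{3}$ ($c{\left(D \right)} = \frac{\left(D^{2} + D D\right) + \left(20 - 2\right)}{3} = \frac{\left(D^{2} + D^{2}\right) + 18}{3} = \frac{2 D^{2} + 18}{3} = \frac{18 + 2 D^{2}}{3} = 6 + \frac{2 D^{2}}{3}$)
$c^{3}{\left(5 \right)} = \left(6 + \frac{2 \cdot 5^{2}}{3}\right)^{3} = \left(6 + \frac{2}{3} \cdot 25\right)^{3} = \left(6 + \frac{50}{3}\right)^{3} = \left(\frac{68}{3}\right)^{3} = \frac{314432}{27}$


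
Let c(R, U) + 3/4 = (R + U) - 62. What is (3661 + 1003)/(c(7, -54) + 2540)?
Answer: 18656/9721 ≈ 1.9191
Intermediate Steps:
c(R, U) = -251/4 + R + U (c(R, U) = -¾ + ((R + U) - 62) = -¾ + (-62 + R + U) = -251/4 + R + U)
(3661 + 1003)/(c(7, -54) + 2540) = (3661 + 1003)/((-251/4 + 7 - 54) + 2540) = 4664/(-439/4 + 2540) = 4664/(9721/4) = 4664*(4/9721) = 18656/9721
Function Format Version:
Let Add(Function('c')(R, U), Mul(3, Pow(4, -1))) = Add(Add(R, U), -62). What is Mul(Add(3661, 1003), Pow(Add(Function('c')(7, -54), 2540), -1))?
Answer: Rational(18656, 9721) ≈ 1.9191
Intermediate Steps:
Function('c')(R, U) = Add(Rational(-251, 4), R, U) (Function('c')(R, U) = Add(Rational(-3, 4), Add(Add(R, U), -62)) = Add(Rational(-3, 4), Add(-62, R, U)) = Add(Rational(-251, 4), R, U))
Mul(Add(3661, 1003), Pow(Add(Function('c')(7, -54), 2540), -1)) = Mul(Add(3661, 1003), Pow(Add(Add(Rational(-251, 4), 7, -54), 2540), -1)) = Mul(4664, Pow(Add(Rational(-439, 4), 2540), -1)) = Mul(4664, Pow(Rational(9721, 4), -1)) = Mul(4664, Rational(4, 9721)) = Rational(18656, 9721)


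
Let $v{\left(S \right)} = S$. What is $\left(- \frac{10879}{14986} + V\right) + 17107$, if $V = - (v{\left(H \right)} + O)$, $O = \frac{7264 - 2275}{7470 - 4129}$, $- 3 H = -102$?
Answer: $\frac{854703710605}{50068226} \approx 17071.0$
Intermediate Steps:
$H = 34$ ($H = \left(- \frac{1}{3}\right) \left(-102\right) = 34$)
$O = \frac{4989}{3341} \approx 1.4933$
$V = - \frac{118583}{3341}$ ($V = - (34 + \frac{4989}{3341}) = \left(-1\right) \frac{118583}{3341} = - \frac{118583}{3341} \approx -35.493$)
$\left(- \frac{10879}{14986} + V\right) + 17107 = \left(- \frac{10879}{14986} - \frac{118583}{3341}\right) + 17107 = - \frac{1813431577}{50068226} + 17107 = \frac{854703710605}{50068226}$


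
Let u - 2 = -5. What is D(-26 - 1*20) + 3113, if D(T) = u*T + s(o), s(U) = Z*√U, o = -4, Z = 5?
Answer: 3251 + 10*I ≈ 3251.0 + 10.0*I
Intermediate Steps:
u = -3 (u = 2 - 5 = -3)
s(U) = 5*√U
D(T) = -3*T + 10*I (D(T) = -3*T + 5*√(-4) = -3*T + 5*(2*I) = -3*T + 10*I)
D(-26 - 1*20) + 3113 = (-3*(-26 - 1*20) + 10*I) + 3113 = (-3*(-26 - 20) + 10*I) + 3113 = (-3*(-46) + 10*I) + 3113 = (138 + 10*I) + 3113 = 3251 + 10*I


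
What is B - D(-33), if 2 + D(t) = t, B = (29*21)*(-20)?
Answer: -12145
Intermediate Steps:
B = -12180 (B = 609*(-20) = -12180)
D(t) = -2 + t
B - D(-33) = -12180 - (-2 - 33) = -12180 - 1*(-35) = -12180 + 35 = -12145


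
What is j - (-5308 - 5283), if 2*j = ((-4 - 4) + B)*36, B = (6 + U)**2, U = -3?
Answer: 10609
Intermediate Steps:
B = 9 (B = (6 - 3)**2 = 3**2 = 9)
j = 18 (j = (((-4 - 4) + 9)*36)/2 = ((-8 + 9)*36)/2 = (1*36)/2 = (1/2)*36 = 18)
j - (-5308 - 5283) = 18 - (-5308 - 5283) = 18 - 1*(-10591) = 18 + 10591 = 10609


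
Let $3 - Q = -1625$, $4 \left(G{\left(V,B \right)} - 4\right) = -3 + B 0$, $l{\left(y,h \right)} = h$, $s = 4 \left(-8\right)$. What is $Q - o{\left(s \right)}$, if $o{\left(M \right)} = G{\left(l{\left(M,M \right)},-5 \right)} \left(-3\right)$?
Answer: $\frac{6551}{4} \approx 1637.8$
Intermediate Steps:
$s = -32$
$G{\left(V,B \right)} = \frac{13}{4}$ ($G{\left(V,B \right)} = 4 + \frac{-3 + B 0}{4} = 4 + \frac{-3 + 0}{4} = 4 + \frac{1}{4} \left(-3\right) = 4 - \frac{3}{4} = \frac{13}{4}$)
$Q = 1628$ ($Q = 3 - -1625 = 3 + 1625 = 1628$)
$o{\left(M \right)} = - \frac{39}{4}$ ($o{\left(M \right)} = \frac{13}{4} \left(-3\right) = - \frac{39}{4}$)
$Q - o{\left(s \right)} = 1628 - - \frac{39}{4} = 1628 + \frac{39}{4} = \frac{6551}{4}$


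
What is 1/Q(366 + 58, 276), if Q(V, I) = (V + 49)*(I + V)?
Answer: 1/331100 ≈ 3.0202e-6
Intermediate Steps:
Q(V, I) = (49 + V)*(I + V)
1/Q(366 + 58, 276) = 1/((366 + 58)**2 + 49*276 + 49*(366 + 58) + 276*(366 + 58)) = 1/(424**2 + 13524 + 49*424 + 276*424) = 1/(179776 + 13524 + 20776 + 117024) = 1/331100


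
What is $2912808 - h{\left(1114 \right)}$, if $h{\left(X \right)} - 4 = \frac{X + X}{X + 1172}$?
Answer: $\frac{3329333858}{1143} \approx 2.9128 \cdot 10^{6}$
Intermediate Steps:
$h{\left(X \right)} = 4 + \frac{2 X}{1172 + X}$ ($h{\left(X \right)} = 4 + \frac{X + X}{X + 1172} = 4 + \frac{2 X}{1172 + X}$)
$2912808 - h{\left(1114 \right)} = 2912808 - \frac{2 \left(2344 + 3 \cdot 1114\right)}{1172 + 1114} = 2912808 - \frac{2 \left(2344 + 3342\right)}{2286} = 2912808 - 2 \cdot \frac{1}{2286} \cdot 5686 = 2912808 - \frac{5686}{1143} = \frac{3329333858}{1143}$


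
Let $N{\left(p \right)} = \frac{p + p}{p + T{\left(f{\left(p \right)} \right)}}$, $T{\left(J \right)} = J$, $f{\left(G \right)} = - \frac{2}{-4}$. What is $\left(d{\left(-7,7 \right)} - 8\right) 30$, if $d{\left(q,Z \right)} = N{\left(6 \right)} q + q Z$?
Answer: $- \frac{27270}{13} \approx -2097.7$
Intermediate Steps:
$f{\left(G \right)} = \frac{1}{2}$ ($f{\left(G \right)} = \left(-2\right) \left(- \frac{1}{4}\right) = \frac{1}{2}$)
$N{\left(p \right)} = \frac{2 p}{\frac{1}{2} + p}$ ($N{\left(p \right)} = \frac{p + p}{p + \frac{1}{2}} = \frac{2 p}{\frac{1}{2} + p}$)
$d{\left(q,Z \right)} = \frac{24 q}{13} + Z q$ ($d{\left(q,Z \right)} = 4 \cdot 6 \frac{1}{1 + 2 \cdot 6} q + q Z = 4 \cdot 6 \frac{1}{1 + 12} q + Z q = 4 \cdot 6 \cdot \frac{1}{13} q + Z q = \frac{24 q}{13} + Z q$)
$\left(d{\left(-7,7 \right)} - 8\right) 30 = \left(\frac{1}{13} \left(-7\right) \left(24 + 13 \cdot 7\right) - 8\right) 30 = \left(\frac{1}{13} \left(-7\right) \left(24 + 91\right) - 8\right) 30 = \left(\frac{1}{13} \left(-7\right) 115 - 8\right) 30 = \left(- \frac{805}{13} - 8\right) 30 = \left(- \frac{909}{13}\right) 30 = - \frac{27270}{13}$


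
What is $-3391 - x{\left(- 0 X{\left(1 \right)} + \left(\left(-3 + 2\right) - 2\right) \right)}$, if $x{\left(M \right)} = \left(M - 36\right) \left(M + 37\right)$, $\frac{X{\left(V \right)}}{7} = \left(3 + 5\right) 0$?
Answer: $-2065$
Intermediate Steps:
$X{\left(V \right)} = 0$ ($X{\left(V \right)} = 7 \left(3 + 5\right) 0 = 7 \cdot 8 \cdot 0 = 7 \cdot 0 = 0$)
$x{\left(M \right)} = \left(-36 + M\right) \left(37 + M\right)$
$-3391 - x{\left(- 0 X{\left(1 \right)} + \left(\left(-3 + 2\right) - 2\right) \right)} = -3391 - \left(-1332 + \left(- 0 \cdot 0 + \left(\left(-3 + 2\right) - 2\right)\right) + \left(- 0 \cdot 0 + \left(\left(-3 + 2\right) - 2\right)\right)^{2}\right) = -3391 - \left(-1332 - 3 + \left(\left(-1\right) 0 - 3\right)^{2}\right) = -3391 - \left(-1332 + \left(0 - 3\right) + \left(0 - 3\right)^{2}\right) = -3391 - \left(-1332 - 3 + \left(-3\right)^{2}\right) = -3391 - \left(-1332 - 3 + 9\right) = -3391 - -1326 = -3391 + 1326 = -2065$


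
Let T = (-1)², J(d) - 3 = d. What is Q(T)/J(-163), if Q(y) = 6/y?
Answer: -3/80 ≈ -0.037500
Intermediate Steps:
J(d) = 3 + d
T = 1
Q(T)/J(-163) = (6/1)/(3 - 163) = (6*1)/(-160) = 6*(-1/160) = -3/80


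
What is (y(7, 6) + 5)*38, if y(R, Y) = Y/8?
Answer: 437/2 ≈ 218.50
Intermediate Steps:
y(R, Y) = Y/8 (y(R, Y) = Y*(1/8) = Y/8)
(y(7, 6) + 5)*38 = ((1/8)*6 + 5)*38 = (3/4 + 5)*38 = (23/4)*38 = 437/2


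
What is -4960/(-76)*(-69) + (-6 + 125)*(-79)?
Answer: -264179/19 ≈ -13904.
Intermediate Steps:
-4960/(-76)*(-69) + (-6 + 125)*(-79) = -4960*(-1)/76*(-69) + 119*(-79) = -62*(-20/19)*(-69) - 9401 = (1240/19)*(-69) - 9401 = -85560/19 - 9401 = -264179/19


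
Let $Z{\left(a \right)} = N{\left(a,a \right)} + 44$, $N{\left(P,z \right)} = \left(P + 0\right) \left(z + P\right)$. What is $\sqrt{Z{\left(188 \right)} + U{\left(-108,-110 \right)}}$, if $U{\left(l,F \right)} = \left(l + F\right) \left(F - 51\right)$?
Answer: $\sqrt{105830} \approx 325.32$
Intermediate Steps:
$N{\left(P,z \right)} = P \left(P + z\right)$
$U{\left(l,F \right)} = \left(-51 + F\right) \left(F + l\right)$ ($U{\left(l,F \right)} = \left(F + l\right) \left(-51 + F\right) = \left(-51 + F\right) \left(F + l\right)$)
$Z{\left(a \right)} = 44 + 2 a^{2}$ ($Z{\left(a \right)} = a \left(a + a\right) + 44 = a 2 a + 44 = 2 a^{2} + 44 = 44 + 2 a^{2}$)
$\sqrt{Z{\left(188 \right)} + U{\left(-108,-110 \right)}} = \sqrt{\left(44 + 2 \cdot 188^{2}\right) - \left(-22998 - 12100\right)} = \sqrt{\left(44 + 2 \cdot 35344\right) + \left(12100 + 5610 + 5508 + 11880\right)} = \sqrt{\left(44 + 70688\right) + 35098} = \sqrt{70732 + 35098} = \sqrt{105830}$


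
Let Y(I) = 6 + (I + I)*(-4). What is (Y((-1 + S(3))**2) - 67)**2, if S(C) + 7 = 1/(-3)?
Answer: 30791401/81 ≈ 3.8014e+5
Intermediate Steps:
S(C) = -22/3 (S(C) = -7 + 1/(-3) = -7 - 1/3 = -22/3)
Y(I) = 6 - 8*I (Y(I) = 6 + (2*I)*(-4) = 6 - 8*I)
(Y((-1 + S(3))**2) - 67)**2 = ((6 - 8*(-1 - 22/3)**2) - 67)**2 = ((6 - 8*(-25/3)**2) - 67)**2 = ((6 - 8*625/9) - 67)**2 = ((6 - 5000/9) - 67)**2 = (-4946/9 - 67)**2 = (-5549/9)**2 = 30791401/81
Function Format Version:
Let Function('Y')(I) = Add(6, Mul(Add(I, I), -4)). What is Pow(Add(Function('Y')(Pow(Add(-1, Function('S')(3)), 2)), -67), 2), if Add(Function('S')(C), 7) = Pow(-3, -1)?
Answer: Rational(30791401, 81) ≈ 3.8014e+5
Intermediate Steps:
Function('S')(C) = Rational(-22, 3) (Function('S')(C) = Add(-7, Pow(-3, -1)) = Add(-7, Rational(-1, 3)) = Rational(-22, 3))
Function('Y')(I) = Add(6, Mul(-8, I)) (Function('Y')(I) = Add(6, Mul(Mul(2, I), -4)) = Add(6, Mul(-8, I)))
Pow(Add(Function('Y')(Pow(Add(-1, Function('S')(3)), 2)), -67), 2) = Pow(Add(Add(6, Mul(-8, Pow(Add(-1, Rational(-22, 3)), 2))), -67), 2) = Pow(Add(Add(6, Mul(-8, Pow(Rational(-25, 3), 2))), -67), 2) = Pow(Add(Add(6, Mul(-8, Rational(625, 9))), -67), 2) = Pow(Add(Add(6, Rational(-5000, 9)), -67), 2) = Pow(Add(Rational(-4946, 9), -67), 2) = Pow(Rational(-5549, 9), 2) = Rational(30791401, 81)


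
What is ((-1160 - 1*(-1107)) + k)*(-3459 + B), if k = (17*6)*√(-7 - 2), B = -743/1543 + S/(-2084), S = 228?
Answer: 147402303143/803903 - 851039712486*I/803903 ≈ 1.8336e+5 - 1.0586e+6*I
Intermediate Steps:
B = -475054/803903 (B = -743/1543 + 228/(-2084) = -743*1/1543 + 228*(-1/2084) = -743/1543 - 57/521 = -475054/803903 ≈ -0.59093)
k = 306*I (k = 102*√(-9) = 102*(3*I) = 306*I ≈ 306.0*I)
((-1160 - 1*(-1107)) + k)*(-3459 + B) = ((-1160 - 1*(-1107)) + 306*I)*(-3459 - 475054/803903) = ((-1160 + 1107) + 306*I)*(-2781175531/803903) = (-53 + 306*I)*(-2781175531/803903) = 147402303143/803903 - 851039712486*I/803903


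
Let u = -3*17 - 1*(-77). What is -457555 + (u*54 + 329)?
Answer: -455822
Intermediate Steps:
u = 26 (u = -51 + 77 = 26)
-457555 + (u*54 + 329) = -457555 + (26*54 + 329) = -457555 + (1404 + 329) = -457555 + 1733 = -455822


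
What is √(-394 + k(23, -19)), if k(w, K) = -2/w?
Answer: 2*I*√52118/23 ≈ 19.852*I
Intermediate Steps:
√(-394 + k(23, -19)) = √(-394 - 2/23) = √(-9064/23) = 2*I*√52118/23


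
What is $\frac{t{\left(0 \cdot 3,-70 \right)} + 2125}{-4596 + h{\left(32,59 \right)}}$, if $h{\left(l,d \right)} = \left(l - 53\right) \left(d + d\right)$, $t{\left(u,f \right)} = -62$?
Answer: $- \frac{2063}{7074} \approx -0.29163$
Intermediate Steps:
$h{\left(l,d \right)} = 2 d \left(-53 + l\right)$ ($h{\left(l,d \right)} = \left(-53 + l\right) 2 d = 2 d \left(-53 + l\right)$)
$\frac{t{\left(0 \cdot 3,-70 \right)} + 2125}{-4596 + h{\left(32,59 \right)}} = \frac{-62 + 2125}{-4596 + 2 \cdot 59 \left(-53 + 32\right)} = \frac{2063}{-4596 + 2 \cdot 59 \left(-21\right)} = \frac{2063}{-4596 - 2478} = \frac{2063}{-7074} = 2063 \left(- \frac{1}{7074}\right) = - \frac{2063}{7074}$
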